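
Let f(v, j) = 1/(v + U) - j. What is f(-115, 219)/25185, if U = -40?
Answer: -33946/3903675 ≈ -0.0086959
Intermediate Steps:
f(v, j) = 1/(-40 + v) - j (f(v, j) = 1/(v - 40) - j = 1/(-40 + v) - j)
f(-115, 219)/25185 = ((1 + 40*219 - 1*219*(-115))/(-40 - 115))/25185 = ((1 + 8760 + 25185)/(-155))*(1/25185) = -1/155*33946*(1/25185) = -33946/155*1/25185 = -33946/3903675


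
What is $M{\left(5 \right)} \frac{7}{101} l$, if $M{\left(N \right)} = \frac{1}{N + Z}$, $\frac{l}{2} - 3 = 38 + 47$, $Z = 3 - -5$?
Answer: $\frac{1232}{1313} \approx 0.93831$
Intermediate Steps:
$Z = 8$ ($Z = 3 + 5 = 8$)
$l = 176$ ($l = 6 + 2 \left(38 + 47\right) = 6 + 2 \cdot 85 = 6 + 170 = 176$)
$M{\left(N \right)} = \frac{1}{8 + N}$ ($M{\left(N \right)} = \frac{1}{N + 8} = \frac{1}{8 + N}$)
$M{\left(5 \right)} \frac{7}{101} l = \frac{7 \cdot \frac{1}{101}}{8 + 5} \cdot 176 = \frac{7 \cdot \frac{1}{101}}{13} \cdot 176 = \frac{1}{13} \cdot \frac{7}{101} \cdot 176 = \frac{7}{1313} \cdot 176 = \frac{1232}{1313}$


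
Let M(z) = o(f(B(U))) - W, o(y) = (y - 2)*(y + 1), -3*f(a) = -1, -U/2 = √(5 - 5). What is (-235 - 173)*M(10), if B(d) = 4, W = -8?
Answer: -7072/3 ≈ -2357.3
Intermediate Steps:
U = 0 (U = -2*√(5 - 5) = -2*√0 = -2*0 = 0)
f(a) = ⅓ (f(a) = -⅓*(-1) = ⅓)
o(y) = (1 + y)*(-2 + y) (o(y) = (-2 + y)*(1 + y) = (1 + y)*(-2 + y))
M(z) = 52/9 (M(z) = (-2 + (⅓)² - 1*⅓) - 1*(-8) = (-2 + ⅑ - ⅓) + 8 = -20/9 + 8 = 52/9)
(-235 - 173)*M(10) = (-235 - 173)*(52/9) = -408*52/9 = -7072/3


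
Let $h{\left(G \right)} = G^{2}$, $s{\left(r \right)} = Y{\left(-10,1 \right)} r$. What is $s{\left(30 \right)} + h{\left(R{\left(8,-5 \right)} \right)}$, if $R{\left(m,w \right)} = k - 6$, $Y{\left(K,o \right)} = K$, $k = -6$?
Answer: $-156$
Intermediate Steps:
$R{\left(m,w \right)} = -12$ ($R{\left(m,w \right)} = -6 - 6 = -12$)
$s{\left(r \right)} = - 10 r$
$s{\left(30 \right)} + h{\left(R{\left(8,-5 \right)} \right)} = \left(-10\right) 30 + \left(-12\right)^{2} = -300 + 144 = -156$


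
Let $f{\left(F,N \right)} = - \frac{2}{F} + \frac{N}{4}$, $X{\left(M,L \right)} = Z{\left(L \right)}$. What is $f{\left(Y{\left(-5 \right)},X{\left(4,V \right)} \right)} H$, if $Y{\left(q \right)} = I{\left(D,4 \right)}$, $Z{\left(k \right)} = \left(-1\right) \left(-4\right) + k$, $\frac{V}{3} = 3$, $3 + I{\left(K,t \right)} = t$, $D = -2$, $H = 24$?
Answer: $30$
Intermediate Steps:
$I{\left(K,t \right)} = -3 + t$
$V = 9$ ($V = 3 \cdot 3 = 9$)
$Z{\left(k \right)} = 4 + k$
$Y{\left(q \right)} = 1$ ($Y{\left(q \right)} = -3 + 4 = 1$)
$X{\left(M,L \right)} = 4 + L$
$f{\left(F,N \right)} = - \frac{2}{F} + \frac{N}{4}$ ($f{\left(F,N \right)} = - \frac{2}{F} + N \frac{1}{4} = - \frac{2}{F} + \frac{N}{4}$)
$f{\left(Y{\left(-5 \right)},X{\left(4,V \right)} \right)} H = \left(- \frac{2}{1} + \frac{4 + 9}{4}\right) 24 = \left(\left(-2\right) 1 + \frac{1}{4} \cdot 13\right) 24 = \left(-2 + \frac{13}{4}\right) 24 = \frac{5}{4} \cdot 24 = 30$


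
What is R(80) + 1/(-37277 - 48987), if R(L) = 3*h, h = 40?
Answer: 10351679/86264 ≈ 120.00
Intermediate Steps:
R(L) = 120 (R(L) = 3*40 = 120)
R(80) + 1/(-37277 - 48987) = 120 + 1/(-37277 - 48987) = 120 + 1/(-86264) = 120 - 1/86264 = 10351679/86264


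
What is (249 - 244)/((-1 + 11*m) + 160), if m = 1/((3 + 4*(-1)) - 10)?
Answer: 5/158 ≈ 0.031646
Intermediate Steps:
m = -1/11 (m = 1/((3 - 4) - 10) = 1/(-1 - 10) = 1/(-11) = -1/11 ≈ -0.090909)
(249 - 244)/((-1 + 11*m) + 160) = (249 - 244)/((-1 + 11*(-1/11)) + 160) = 5/((-1 - 1) + 160) = 5/(-2 + 160) = 5/158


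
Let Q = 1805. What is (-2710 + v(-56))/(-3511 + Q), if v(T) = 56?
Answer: 1327/853 ≈ 1.5557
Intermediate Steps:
(-2710 + v(-56))/(-3511 + Q) = (-2710 + 56)/(-3511 + 1805) = -2654/(-1706) = -2654*(-1/1706) = 1327/853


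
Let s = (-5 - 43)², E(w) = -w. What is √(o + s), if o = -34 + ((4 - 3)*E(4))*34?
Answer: √2134 ≈ 46.195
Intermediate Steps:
o = -170 (o = -34 + ((4 - 3)*(-1*4))*34 = -34 + (1*(-4))*34 = -34 - 4*34 = -34 - 136 = -170)
s = 2304 (s = (-48)² = 2304)
√(o + s) = √(-170 + 2304) = √2134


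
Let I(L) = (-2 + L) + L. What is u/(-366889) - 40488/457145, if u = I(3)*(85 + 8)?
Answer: -15024659772/167721471905 ≈ -0.089581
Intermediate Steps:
I(L) = -2 + 2*L
u = 372 (u = (-2 + 2*3)*(85 + 8) = (-2 + 6)*93 = 4*93 = 372)
u/(-366889) - 40488/457145 = 372/(-366889) - 40488/457145 = 372*(-1/366889) - 40488*1/457145 = -372/366889 - 40488/457145 = -15024659772/167721471905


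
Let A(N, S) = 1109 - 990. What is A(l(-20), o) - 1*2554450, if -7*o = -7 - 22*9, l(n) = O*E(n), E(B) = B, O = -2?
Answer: -2554331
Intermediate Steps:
l(n) = -2*n
o = 205/7 (o = -(-7 - 22*9)/7 = -(-7 - 198)/7 = -1/7*(-205) = 205/7 ≈ 29.286)
A(N, S) = 119
A(l(-20), o) - 1*2554450 = 119 - 1*2554450 = 119 - 2554450 = -2554331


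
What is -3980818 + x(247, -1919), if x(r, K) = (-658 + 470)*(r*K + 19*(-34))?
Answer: 85251314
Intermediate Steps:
x(r, K) = 121448 - 188*K*r (x(r, K) = -188*(K*r - 646) = -188*(-646 + K*r) = 121448 - 188*K*r)
-3980818 + x(247, -1919) = -3980818 + (121448 - 188*(-1919)*247) = -3980818 + (121448 + 89110684) = -3980818 + 89232132 = 85251314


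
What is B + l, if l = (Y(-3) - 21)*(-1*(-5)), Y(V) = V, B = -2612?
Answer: -2732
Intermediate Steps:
l = -120 (l = (-3 - 21)*(-1*(-5)) = -24*5 = -120)
B + l = -2612 - 120 = -2732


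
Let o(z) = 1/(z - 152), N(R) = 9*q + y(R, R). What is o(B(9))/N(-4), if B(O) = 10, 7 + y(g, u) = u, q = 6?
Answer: -1/6106 ≈ -0.00016377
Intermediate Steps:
y(g, u) = -7 + u
N(R) = 47 + R (N(R) = 9*6 + (-7 + R) = 54 + (-7 + R) = 47 + R)
o(z) = 1/(-152 + z)
o(B(9))/N(-4) = 1/((-152 + 10)*(47 - 4)) = 1/(-142*43) = -1/142*1/43 = -1/6106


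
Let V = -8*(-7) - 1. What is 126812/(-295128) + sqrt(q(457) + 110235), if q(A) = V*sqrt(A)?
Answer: -31703/73782 + sqrt(110235 + 55*sqrt(457)) ≈ 333.35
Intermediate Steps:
V = 55 (V = 56 - 1 = 55)
q(A) = 55*sqrt(A)
126812/(-295128) + sqrt(q(457) + 110235) = 126812/(-295128) + sqrt(55*sqrt(457) + 110235) = 126812*(-1/295128) + sqrt(110235 + 55*sqrt(457)) = -31703/73782 + sqrt(110235 + 55*sqrt(457))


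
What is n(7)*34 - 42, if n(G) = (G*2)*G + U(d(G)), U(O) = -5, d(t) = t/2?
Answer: 3120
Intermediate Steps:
d(t) = t/2 (d(t) = t*(½) = t/2)
n(G) = -5 + 2*G² (n(G) = (G*2)*G - 5 = (2*G)*G - 5 = 2*G² - 5 = -5 + 2*G²)
n(7)*34 - 42 = (-5 + 2*7²)*34 - 42 = (-5 + 2*49)*34 - 42 = (-5 + 98)*34 - 42 = 93*34 - 42 = 3162 - 42 = 3120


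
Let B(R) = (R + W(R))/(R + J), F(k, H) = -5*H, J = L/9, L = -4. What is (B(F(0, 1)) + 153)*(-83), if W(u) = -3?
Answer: -628227/49 ≈ -12821.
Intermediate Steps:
J = -4/9 ≈ -0.44444
B(R) = (-3 + R)/(-4/9 + R) (B(R) = (R - 3)/(R - 4/9) = (-3 + R)/(-4/9 + R))
(B(F(0, 1)) + 153)*(-83) = (9*(-3 - 5*1)/(-4 + 9*(-5*1)) + 153)*(-83) = (9*(-3 - 5)/(-4 + 9*(-5)) + 153)*(-83) = (9*(-8)/(-4 - 45) + 153)*(-83) = (9*(-8)/(-49) + 153)*(-83) = (9*(-1/49)*(-8) + 153)*(-83) = (72/49 + 153)*(-83) = (7569/49)*(-83) = -628227/49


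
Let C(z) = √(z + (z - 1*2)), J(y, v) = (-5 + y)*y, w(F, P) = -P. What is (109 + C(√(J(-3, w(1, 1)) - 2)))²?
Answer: (109 + √2*√(-1 + √22))² ≈ 12481.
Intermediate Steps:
J(y, v) = y*(-5 + y)
C(z) = √(-2 + 2*z) (C(z) = √(z + (z - 2)) = √(z + (-2 + z)) = √(-2 + 2*z))
(109 + C(√(J(-3, w(1, 1)) - 2)))² = (109 + √(-2 + 2*√(-3*(-5 - 3) - 2)))² = (109 + √(-2 + 2*√(-3*(-8) - 2)))² = (109 + √(-2 + 2*√(24 - 2)))² = (109 + √(-2 + 2*√22))²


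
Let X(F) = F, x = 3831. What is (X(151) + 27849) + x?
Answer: 31831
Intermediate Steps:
(X(151) + 27849) + x = (151 + 27849) + 3831 = 28000 + 3831 = 31831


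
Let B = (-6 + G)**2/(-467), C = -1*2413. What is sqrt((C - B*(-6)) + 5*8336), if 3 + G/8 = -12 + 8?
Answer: 5*sqrt(342117195)/467 ≈ 198.03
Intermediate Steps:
G = -56 (G = -24 + 8*(-12 + 8) = -24 + 8*(-4) = -24 - 32 = -56)
C = -2413
B = -3844/467 (B = (-6 - 56)**2/(-467) = (-62)**2*(-1/467) = 3844*(-1/467) = -3844/467 ≈ -8.2313)
sqrt((C - B*(-6)) + 5*8336) = sqrt((-2413 - (-3844)*(-6)/467) + 5*8336) = sqrt((-2413 - 1*23064/467) + 41680) = sqrt((-2413 - 23064/467) + 41680) = sqrt(-1149935/467 + 41680) = sqrt(18314625/467) = 5*sqrt(342117195)/467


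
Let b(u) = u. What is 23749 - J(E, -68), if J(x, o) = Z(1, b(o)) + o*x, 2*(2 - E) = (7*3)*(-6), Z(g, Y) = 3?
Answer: 28166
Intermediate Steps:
E = 65 (E = 2 - 7*3*(-6)/2 = 2 - 21*(-6)/2 = 2 - 1/2*(-126) = 2 + 63 = 65)
J(x, o) = 3 + o*x
23749 - J(E, -68) = 23749 - (3 - 68*65) = 23749 - (3 - 4420) = 23749 - 1*(-4417) = 23749 + 4417 = 28166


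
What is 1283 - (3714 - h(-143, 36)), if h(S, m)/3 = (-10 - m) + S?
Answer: -2998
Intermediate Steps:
h(S, m) = -30 - 3*m + 3*S (h(S, m) = 3*((-10 - m) + S) = 3*(-10 + S - m) = -30 - 3*m + 3*S)
1283 - (3714 - h(-143, 36)) = 1283 - (3714 - (-30 - 3*36 + 3*(-143))) = 1283 - (3714 - (-30 - 108 - 429)) = 1283 - (3714 - 1*(-567)) = 1283 - (3714 + 567) = 1283 - 1*4281 = 1283 - 4281 = -2998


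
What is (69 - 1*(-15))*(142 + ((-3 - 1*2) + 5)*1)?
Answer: 11928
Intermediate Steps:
(69 - 1*(-15))*(142 + ((-3 - 1*2) + 5)*1) = (69 + 15)*(142 + ((-3 - 2) + 5)*1) = 84*(142 + (-5 + 5)*1) = 84*(142 + 0*1) = 84*(142 + 0) = 84*142 = 11928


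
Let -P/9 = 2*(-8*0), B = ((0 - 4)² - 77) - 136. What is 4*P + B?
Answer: -197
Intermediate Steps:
B = -197 (B = ((-4)² - 77) - 136 = (16 - 77) - 136 = -61 - 136 = -197)
P = 0 (P = -18*(-8*0) = -18*0 = -9*0 = 0)
4*P + B = 4*0 - 197 = 0 - 197 = -197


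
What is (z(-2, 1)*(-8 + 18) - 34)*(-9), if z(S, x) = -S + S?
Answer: 306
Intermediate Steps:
z(S, x) = 0
(z(-2, 1)*(-8 + 18) - 34)*(-9) = (0*(-8 + 18) - 34)*(-9) = (0*10 - 34)*(-9) = (0 - 34)*(-9) = -34*(-9) = 306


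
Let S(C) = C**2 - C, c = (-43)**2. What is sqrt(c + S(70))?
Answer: sqrt(6679) ≈ 81.725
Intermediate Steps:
c = 1849
sqrt(c + S(70)) = sqrt(1849 + 70*(-1 + 70)) = sqrt(1849 + 70*69) = sqrt(1849 + 4830) = sqrt(6679)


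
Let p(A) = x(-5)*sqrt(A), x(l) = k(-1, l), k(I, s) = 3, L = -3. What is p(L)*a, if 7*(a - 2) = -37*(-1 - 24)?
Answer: 2817*I*sqrt(3)/7 ≈ 697.03*I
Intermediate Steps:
a = 939/7 (a = 2 + (-37*(-1 - 24))/7 = 2 + (-37*(-25))/7 = 2 + (1/7)*925 = 2 + 925/7 = 939/7 ≈ 134.14)
x(l) = 3
p(A) = 3*sqrt(A)
p(L)*a = (3*sqrt(-3))*(939/7) = (3*(I*sqrt(3)))*(939/7) = (3*I*sqrt(3))*(939/7) = 2817*I*sqrt(3)/7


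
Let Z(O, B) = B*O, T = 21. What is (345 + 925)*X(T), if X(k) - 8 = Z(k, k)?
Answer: 570230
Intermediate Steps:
X(k) = 8 + k² (X(k) = 8 + k*k = 8 + k²)
(345 + 925)*X(T) = (345 + 925)*(8 + 21²) = 1270*(8 + 441) = 1270*449 = 570230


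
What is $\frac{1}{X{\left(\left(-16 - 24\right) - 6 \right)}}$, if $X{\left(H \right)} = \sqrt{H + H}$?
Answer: $- \frac{i \sqrt{23}}{46} \approx - 0.10426 i$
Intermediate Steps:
$X{\left(H \right)} = \sqrt{2} \sqrt{H}$ ($X{\left(H \right)} = \sqrt{2 H} = \sqrt{2} \sqrt{H}$)
$\frac{1}{X{\left(\left(-16 - 24\right) - 6 \right)}} = \frac{1}{\sqrt{2} \sqrt{\left(-16 - 24\right) - 6}} = \frac{1}{\sqrt{2} \sqrt{-40 - 6}} = \frac{1}{\sqrt{2} \sqrt{-46}} = \frac{1}{\sqrt{2} i \sqrt{46}} = \frac{1}{2 i \sqrt{23}} = - \frac{i \sqrt{23}}{46}$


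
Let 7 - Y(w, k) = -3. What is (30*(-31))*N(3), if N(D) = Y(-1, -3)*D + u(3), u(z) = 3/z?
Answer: -28830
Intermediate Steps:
Y(w, k) = 10 (Y(w, k) = 7 - 1*(-3) = 7 + 3 = 10)
N(D) = 1 + 10*D (N(D) = 10*D + 3/3 = 10*D + 3*(1/3) = 10*D + 1 = 1 + 10*D)
(30*(-31))*N(3) = (30*(-31))*(1 + 10*3) = -930*(1 + 30) = -930*31 = -28830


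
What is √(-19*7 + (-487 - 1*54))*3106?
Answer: 3106*I*√674 ≈ 80637.0*I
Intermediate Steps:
√(-19*7 + (-487 - 1*54))*3106 = √(-133 + (-487 - 54))*3106 = √(-133 - 541)*3106 = √(-674)*3106 = (I*√674)*3106 = 3106*I*√674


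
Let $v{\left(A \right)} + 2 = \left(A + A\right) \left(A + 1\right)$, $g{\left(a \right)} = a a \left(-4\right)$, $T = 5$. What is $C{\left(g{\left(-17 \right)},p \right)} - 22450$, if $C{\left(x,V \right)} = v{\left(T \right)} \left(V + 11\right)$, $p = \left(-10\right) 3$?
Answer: $-23552$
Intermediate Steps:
$g{\left(a \right)} = - 4 a^{2}$ ($g{\left(a \right)} = a^{2} \left(-4\right) = - 4 a^{2}$)
$v{\left(A \right)} = -2 + 2 A \left(1 + A\right)$ ($v{\left(A \right)} = -2 + \left(A + A\right) \left(A + 1\right) = -2 + 2 A \left(1 + A\right)$)
$p = -30$
$C{\left(x,V \right)} = 638 + 58 V$ ($C{\left(x,V \right)} = \left(-2 + 2 \cdot 5 + 2 \cdot 5^{2}\right) \left(V + 11\right) = \left(-2 + 10 + 2 \cdot 25\right) \left(11 + V\right) = \left(-2 + 10 + 50\right) \left(11 + V\right) = 58 \left(11 + V\right) = 638 + 58 V$)
$C{\left(g{\left(-17 \right)},p \right)} - 22450 = \left(638 + 58 \left(-30\right)\right) - 22450 = \left(638 - 1740\right) - 22450 = -1102 - 22450 = -23552$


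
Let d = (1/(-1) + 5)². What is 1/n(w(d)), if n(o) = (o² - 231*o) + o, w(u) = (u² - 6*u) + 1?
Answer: -1/11109 ≈ -9.0017e-5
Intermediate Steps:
d = 16 (d = (-1 + 5)² = 4² = 16)
w(u) = 1 + u² - 6*u
n(o) = o² - 230*o
1/n(w(d)) = 1/((1 + 16² - 6*16)*(-230 + (1 + 16² - 6*16))) = 1/((1 + 256 - 96)*(-230 + (1 + 256 - 96))) = 1/(161*(-230 + 161)) = 1/(161*(-69)) = 1/(-11109) = -1/11109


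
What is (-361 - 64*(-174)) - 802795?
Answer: -792020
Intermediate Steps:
(-361 - 64*(-174)) - 802795 = (-361 + 11136) - 802795 = 10775 - 802795 = -792020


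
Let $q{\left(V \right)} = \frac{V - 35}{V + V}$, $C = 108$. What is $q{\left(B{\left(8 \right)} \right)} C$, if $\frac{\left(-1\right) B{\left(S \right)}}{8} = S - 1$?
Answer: $\frac{351}{4} \approx 87.75$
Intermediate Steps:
$B{\left(S \right)} = 8 - 8 S$ ($B{\left(S \right)} = - 8 \left(S - 1\right) = - 8 \left(-1 + S\right) = 8 - 8 S$)
$q{\left(V \right)} = \frac{-35 + V}{2 V}$
$q{\left(B{\left(8 \right)} \right)} C = \frac{-35 + \left(8 - 64\right)}{2 \left(8 - 64\right)} 108 = \frac{-35 - 56}{2 \left(-56\right)} 108 = \frac{1}{2} \left(- \frac{1}{56}\right) \left(-91\right) 108 = \frac{13}{16} \cdot 108 = \frac{351}{4}$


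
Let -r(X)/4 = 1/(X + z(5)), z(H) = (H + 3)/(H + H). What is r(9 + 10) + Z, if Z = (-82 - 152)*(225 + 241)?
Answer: -10795376/99 ≈ -1.0904e+5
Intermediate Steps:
z(H) = (3 + H)/(2*H) (z(H) = (3 + H)/((2*H)) = (3 + H)*(1/(2*H)) = (3 + H)/(2*H))
r(X) = -4/(⅘ + X) (r(X) = -4/(X + (½)*(3 + 5)/5) = -4/(X + (½)*(⅕)*8) = -4/(X + ⅘) = -4/(⅘ + X))
Z = -109044 (Z = -234*466 = -109044)
r(9 + 10) + Z = -20/(4 + 5*(9 + 10)) - 109044 = -20/(4 + 5*19) - 109044 = -20/(4 + 95) - 109044 = -20/99 - 109044 = -10795376/99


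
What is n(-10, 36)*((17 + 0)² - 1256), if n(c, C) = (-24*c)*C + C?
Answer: -8389692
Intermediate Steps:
n(c, C) = C - 24*C*c (n(c, C) = -24*C*c + C = C - 24*C*c)
n(-10, 36)*((17 + 0)² - 1256) = (36*(1 - 24*(-10)))*((17 + 0)² - 1256) = (36*(1 + 240))*(17² - 1256) = (36*241)*(289 - 1256) = 8676*(-967) = -8389692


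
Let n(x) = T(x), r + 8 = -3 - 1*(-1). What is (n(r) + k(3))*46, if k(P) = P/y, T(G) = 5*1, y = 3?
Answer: 276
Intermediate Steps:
T(G) = 5
k(P) = P/3
r = -10 (r = -8 + (-3 - 1*(-1)) = -8 + (-3 + 1) = -8 - 2 = -10)
n(x) = 5
(n(r) + k(3))*46 = (5 + (1/3)*3)*46 = (5 + 1)*46 = 6*46 = 276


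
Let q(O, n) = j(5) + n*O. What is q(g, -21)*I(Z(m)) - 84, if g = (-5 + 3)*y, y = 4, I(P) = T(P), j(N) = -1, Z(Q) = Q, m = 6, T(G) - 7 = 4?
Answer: 1753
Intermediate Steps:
T(G) = 11 (T(G) = 7 + 4 = 11)
I(P) = 11
g = -8 (g = (-5 + 3)*4 = -2*4 = -8)
q(O, n) = -1 + O*n (q(O, n) = -1 + n*O = -1 + O*n)
q(g, -21)*I(Z(m)) - 84 = (-1 - 8*(-21))*11 - 84 = (-1 + 168)*11 - 84 = 167*11 - 84 = 1837 - 84 = 1753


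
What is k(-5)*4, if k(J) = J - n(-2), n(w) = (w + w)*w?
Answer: -52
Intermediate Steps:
n(w) = 2*w² (n(w) = (2*w)*w = 2*w²)
k(J) = -8 + J (k(J) = J - 2*(-2)² = J - 2*4 = J - 1*8 = J - 8 = -8 + J)
k(-5)*4 = (-8 - 5)*4 = -13*4 = -52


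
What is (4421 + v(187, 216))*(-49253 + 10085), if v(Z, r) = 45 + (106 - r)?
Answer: -170615808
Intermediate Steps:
v(Z, r) = 151 - r
(4421 + v(187, 216))*(-49253 + 10085) = (4421 + (151 - 1*216))*(-49253 + 10085) = (4421 + (151 - 216))*(-39168) = (4421 - 65)*(-39168) = 4356*(-39168) = -170615808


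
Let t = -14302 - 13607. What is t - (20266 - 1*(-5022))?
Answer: -53197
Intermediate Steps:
t = -27909
t - (20266 - 1*(-5022)) = -27909 - (20266 - 1*(-5022)) = -27909 - (20266 + 5022) = -27909 - 1*25288 = -27909 - 25288 = -53197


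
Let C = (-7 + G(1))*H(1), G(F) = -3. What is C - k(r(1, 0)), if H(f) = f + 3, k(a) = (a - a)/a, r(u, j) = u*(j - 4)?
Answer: -40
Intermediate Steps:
r(u, j) = u*(-4 + j)
k(a) = 0 (k(a) = 0/a = 0)
H(f) = 3 + f
C = -40 (C = (-7 - 3)*(3 + 1) = -10*4 = -40)
C - k(r(1, 0)) = -40 - 1*0 = -40 + 0 = -40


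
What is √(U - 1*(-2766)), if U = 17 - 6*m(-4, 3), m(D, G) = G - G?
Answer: 11*√23 ≈ 52.754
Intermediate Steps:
m(D, G) = 0
U = 17 (U = 17 - 6*0 = 17 + 0 = 17)
√(U - 1*(-2766)) = √(17 - 1*(-2766)) = √(17 + 2766) = √2783 = 11*√23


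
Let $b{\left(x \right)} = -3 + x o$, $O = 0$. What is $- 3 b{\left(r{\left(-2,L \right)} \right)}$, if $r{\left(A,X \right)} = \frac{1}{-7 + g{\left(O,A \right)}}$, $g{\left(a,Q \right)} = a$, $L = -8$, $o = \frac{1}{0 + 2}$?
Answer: $\frac{129}{14} \approx 9.2143$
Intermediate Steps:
$o = \frac{1}{2} \approx 0.5$
$r{\left(A,X \right)} = - \frac{1}{7}$ ($r{\left(A,X \right)} = \frac{1}{-7 + 0} = \frac{1}{-7} = - \frac{1}{7}$)
$b{\left(x \right)} = -3 + \frac{x}{2}$ ($b{\left(x \right)} = -3 + x \frac{1}{2} = -3 + \frac{x}{2}$)
$- 3 b{\left(r{\left(-2,L \right)} \right)} = - 3 \left(-3 + \frac{1}{2} \left(- \frac{1}{7}\right)\right) = - 3 \left(-3 - \frac{1}{14}\right) = \left(-3\right) \left(- \frac{43}{14}\right) = \frac{129}{14}$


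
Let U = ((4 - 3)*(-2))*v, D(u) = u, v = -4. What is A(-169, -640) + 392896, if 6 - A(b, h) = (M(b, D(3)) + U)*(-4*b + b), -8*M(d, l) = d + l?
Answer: 1513303/4 ≈ 3.7833e+5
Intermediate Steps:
M(d, l) = -d/8 - l/8 (M(d, l) = -(d + l)/8 = -d/8 - l/8)
U = 8 (U = ((4 - 3)*(-2))*(-4) = (1*(-2))*(-4) = -2*(-4) = 8)
A(b, h) = 6 + 3*b*(61/8 - b/8) (A(b, h) = 6 - ((-b/8 - ⅛*3) + 8)*(-4*b + b) = 6 - ((-b/8 - 3/8) + 8)*(-3*b) = 6 - ((-3/8 - b/8) + 8)*(-3*b) = 6 - (61/8 - b/8)*(-3*b) = 6 - (-3)*b*(61/8 - b/8) = 6 + 3*b*(61/8 - b/8))
A(-169, -640) + 392896 = (6 - 3/8*(-169)² + (183/8)*(-169)) + 392896 = (6 - 3/8*28561 - 30927/8) + 392896 = (6 - 85683/8 - 30927/8) + 392896 = -58281/4 + 392896 = 1513303/4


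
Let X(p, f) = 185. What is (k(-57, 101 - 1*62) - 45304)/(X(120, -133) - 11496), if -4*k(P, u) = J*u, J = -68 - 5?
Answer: 178369/45244 ≈ 3.9424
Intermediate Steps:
J = -73
k(P, u) = 73*u/4 (k(P, u) = -(-73)*u/4 = 73*u/4)
(k(-57, 101 - 1*62) - 45304)/(X(120, -133) - 11496) = (73*(101 - 1*62)/4 - 45304)/(185 - 11496) = (73*(101 - 62)/4 - 45304)/(-11311) = ((73/4)*39 - 45304)*(-1/11311) = (2847/4 - 45304)*(-1/11311) = -178369/4*(-1/11311) = 178369/45244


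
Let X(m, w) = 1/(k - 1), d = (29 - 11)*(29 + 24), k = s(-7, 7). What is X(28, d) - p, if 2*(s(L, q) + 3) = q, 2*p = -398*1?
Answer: 197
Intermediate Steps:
p = -199 (p = (-398*1)/2 = (½)*(-398) = -199)
s(L, q) = -3 + q/2
k = ½ (k = -3 + (½)*7 = -3 + 7/2 = ½ ≈ 0.50000)
d = 954 (d = 18*53 = 954)
X(m, w) = -2 (X(m, w) = 1/(½ - 1) = 1/(-½) = -2)
X(28, d) - p = -2 - 1*(-199) = -2 + 199 = 197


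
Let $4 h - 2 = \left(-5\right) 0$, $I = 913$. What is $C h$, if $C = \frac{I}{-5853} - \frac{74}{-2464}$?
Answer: $- \frac{908255}{14421792} \approx -0.062978$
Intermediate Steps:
$h = \frac{1}{2}$ ($h = \frac{1}{2} + \frac{\left(-5\right) 0}{4} = \frac{1}{2} + \frac{1}{4} \cdot 0 = \frac{1}{2} + 0 = \frac{1}{2} \approx 0.5$)
$C = - \frac{908255}{7210896}$ ($C = \frac{913}{-5853} - \frac{74}{-2464} = 913 \left(- \frac{1}{5853}\right) - - \frac{37}{1232} = - \frac{913}{5853} + \frac{37}{1232} = - \frac{908255}{7210896} \approx -0.12596$)
$C h = \left(- \frac{908255}{7210896}\right) \frac{1}{2} = - \frac{908255}{14421792}$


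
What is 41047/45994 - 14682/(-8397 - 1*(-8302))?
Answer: 679183373/4369430 ≈ 155.44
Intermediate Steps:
41047/45994 - 14682/(-8397 - 1*(-8302)) = 41047*(1/45994) - 14682/(-8397 + 8302) = 41047/45994 - 14682/(-95) = 41047/45994 - 14682*(-1/95) = 41047/45994 + 14682/95 = 679183373/4369430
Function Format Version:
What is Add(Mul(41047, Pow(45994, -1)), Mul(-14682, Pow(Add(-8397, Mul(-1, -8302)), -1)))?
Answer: Rational(679183373, 4369430) ≈ 155.44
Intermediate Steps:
Add(Mul(41047, Pow(45994, -1)), Mul(-14682, Pow(Add(-8397, Mul(-1, -8302)), -1))) = Add(Mul(41047, Rational(1, 45994)), Mul(-14682, Pow(Add(-8397, 8302), -1))) = Add(Rational(41047, 45994), Mul(-14682, Pow(-95, -1))) = Add(Rational(41047, 45994), Mul(-14682, Rational(-1, 95))) = Add(Rational(41047, 45994), Rational(14682, 95)) = Rational(679183373, 4369430)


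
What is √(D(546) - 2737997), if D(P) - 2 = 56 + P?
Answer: I*√2737393 ≈ 1654.5*I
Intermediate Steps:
D(P) = 58 + P (D(P) = 2 + (56 + P) = 58 + P)
√(D(546) - 2737997) = √((58 + 546) - 2737997) = √(604 - 2737997) = √(-2737393) = I*√2737393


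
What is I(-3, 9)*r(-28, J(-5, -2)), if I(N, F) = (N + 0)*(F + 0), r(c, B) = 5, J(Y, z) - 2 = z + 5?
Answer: -135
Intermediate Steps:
J(Y, z) = 7 + z (J(Y, z) = 2 + (z + 5) = 2 + (5 + z) = 7 + z)
I(N, F) = F*N (I(N, F) = N*F = F*N)
I(-3, 9)*r(-28, J(-5, -2)) = (9*(-3))*5 = -27*5 = -135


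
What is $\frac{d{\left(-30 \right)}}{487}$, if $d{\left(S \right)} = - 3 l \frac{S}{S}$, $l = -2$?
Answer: $\frac{6}{487} \approx 0.01232$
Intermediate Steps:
$d{\left(S \right)} = 6$ ($d{\left(S \right)} = \left(-3\right) \left(-2\right) \frac{S}{S} = 6 \cdot 1 = 6$)
$\frac{d{\left(-30 \right)}}{487} = \frac{6}{487}$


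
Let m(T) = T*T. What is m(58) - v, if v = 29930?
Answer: -26566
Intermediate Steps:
m(T) = T²
m(58) - v = 58² - 1*29930 = 3364 - 29930 = -26566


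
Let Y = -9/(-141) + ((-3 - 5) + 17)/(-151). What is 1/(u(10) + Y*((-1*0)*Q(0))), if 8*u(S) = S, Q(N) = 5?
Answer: ⅘ ≈ 0.80000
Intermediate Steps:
Y = 30/7097 (Y = -9*(-1/141) + (-8 + 17)*(-1/151) = 3/47 + 9*(-1/151) = 3/47 - 9/151 = 30/7097 ≈ 0.0042271)
u(S) = S/8
1/(u(10) + Y*((-1*0)*Q(0))) = 1/((⅛)*10 + 30*(-1*0*5)/7097) = 1/(5/4 + 30*(0*5)/7097) = 1/(5/4 + (30/7097)*0) = 1/(5/4 + 0) = 1/(5/4) = ⅘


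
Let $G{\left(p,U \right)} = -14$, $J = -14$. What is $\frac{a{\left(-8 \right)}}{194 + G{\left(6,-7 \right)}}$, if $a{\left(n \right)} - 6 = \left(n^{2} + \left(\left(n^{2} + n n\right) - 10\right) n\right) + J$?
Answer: $- \frac{74}{15} \approx -4.9333$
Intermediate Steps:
$a{\left(n \right)} = -8 + n^{2} + n \left(-10 + 2 n^{2}\right)$ ($a{\left(n \right)} = 6 - \left(14 - n^{2} - \left(\left(n^{2} + n n\right) - 10\right) n\right) = 6 - \left(14 - n^{2} - \left(\left(n^{2} + n^{2}\right) - 10\right) n\right) = 6 - \left(14 - n^{2} - \left(2 n^{2} - 10\right) n\right) = 6 - \left(14 - n^{2} - \left(-10 + 2 n^{2}\right) n\right) = 6 - \left(14 - n^{2} - n \left(-10 + 2 n^{2}\right)\right) = 6 + \left(-14 + n^{2} + n \left(-10 + 2 n^{2}\right)\right) = -8 + n^{2} + n \left(-10 + 2 n^{2}\right)$)
$\frac{a{\left(-8 \right)}}{194 + G{\left(6,-7 \right)}} = \frac{-8 + \left(-8\right)^{2} - -80 + 2 \left(-8\right)^{3}}{194 - 14} = \frac{-8 + 64 + 80 + 2 \left(-512\right)}{180} = \frac{-8 + 64 + 80 - 1024}{180} = \frac{1}{180} \left(-888\right) = - \frac{74}{15}$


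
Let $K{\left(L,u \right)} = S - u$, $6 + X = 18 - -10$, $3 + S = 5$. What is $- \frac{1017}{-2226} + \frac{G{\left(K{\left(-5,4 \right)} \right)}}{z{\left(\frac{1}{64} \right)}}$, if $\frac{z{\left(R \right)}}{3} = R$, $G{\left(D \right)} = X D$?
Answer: $- \frac{2088455}{2226} \approx -938.21$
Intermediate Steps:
$S = 2$ ($S = -3 + 5 = 2$)
$X = 22$ ($X = -6 + \left(18 - -10\right) = -6 + \left(18 + 10\right) = -6 + 28 = 22$)
$K{\left(L,u \right)} = 2 - u$
$G{\left(D \right)} = 22 D$
$z{\left(R \right)} = 3 R$
$- \frac{1017}{-2226} + \frac{G{\left(K{\left(-5,4 \right)} \right)}}{z{\left(\frac{1}{64} \right)}} = - \frac{1017}{-2226} + \frac{22 \left(2 - 4\right)}{3 \cdot \frac{1}{64}} = \left(-1017\right) \left(- \frac{1}{2226}\right) + \frac{22 \left(2 - 4\right)}{3 \cdot \frac{1}{64}} = \frac{339}{742} + \frac{22 \left(-2\right)}{\frac{3}{64}} = \frac{339}{742} - \frac{2816}{3} = - \frac{2088455}{2226}$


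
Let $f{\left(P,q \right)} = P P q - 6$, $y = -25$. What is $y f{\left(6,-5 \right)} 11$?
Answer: $51150$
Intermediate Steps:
$f{\left(P,q \right)} = -6 + q P^{2}$ ($f{\left(P,q \right)} = P^{2} q - 6 = q P^{2} - 6 = -6 + q P^{2}$)
$y f{\left(6,-5 \right)} 11 = - 25 \left(-6 - 5 \cdot 6^{2}\right) 11 = - 25 \left(-6 - 180\right) 11 = \left(-25\right) \left(-186\right) 11 = 4650 \cdot 11 = 51150$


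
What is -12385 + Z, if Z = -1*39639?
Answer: -52024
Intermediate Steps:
Z = -39639
-12385 + Z = -12385 - 39639 = -52024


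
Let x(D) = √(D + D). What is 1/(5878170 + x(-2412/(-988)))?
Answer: 80661555/474142332754283 - √33098/2844853996525698 ≈ 1.7012e-7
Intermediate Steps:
x(D) = √2*√D (x(D) = √(2*D) = √2*√D)
1/(5878170 + x(-2412/(-988))) = 1/(5878170 + √2*√(-2412/(-988))) = 1/(5878170 + √2*√(-2412*(-1/988))) = 1/(5878170 + √2*√(603/247)) = 1/(5878170 + √2*(3*√16549/247)) = 1/(5878170 + 3*√33098/247)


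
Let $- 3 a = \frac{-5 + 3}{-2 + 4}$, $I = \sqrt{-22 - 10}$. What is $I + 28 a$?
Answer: $\frac{28}{3} + 4 i \sqrt{2} \approx 9.3333 + 5.6569 i$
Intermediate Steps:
$I = 4 i \sqrt{2}$ ($I = \sqrt{-32} = 4 i \sqrt{2} \approx 5.6569 i$)
$a = \frac{1}{3}$ ($a = - \frac{\left(-5 + 3\right) \frac{1}{-2 + 4}}{3} = - \frac{\left(-2\right) \frac{1}{2}}{3} = \left(- \frac{1}{3}\right) \left(-1\right) = \frac{1}{3} \approx 0.33333$)
$I + 28 a = 4 i \sqrt{2} + 28 \cdot \frac{1}{3} = 4 i \sqrt{2} + \frac{28}{3} = \frac{28}{3} + 4 i \sqrt{2}$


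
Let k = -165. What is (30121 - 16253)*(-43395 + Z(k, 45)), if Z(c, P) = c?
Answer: -604090080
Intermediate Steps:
(30121 - 16253)*(-43395 + Z(k, 45)) = (30121 - 16253)*(-43395 - 165) = 13868*(-43560) = -604090080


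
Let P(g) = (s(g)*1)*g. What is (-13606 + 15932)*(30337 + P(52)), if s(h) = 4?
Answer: 71047670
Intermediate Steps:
P(g) = 4*g (P(g) = (4*1)*g = 4*g)
(-13606 + 15932)*(30337 + P(52)) = (-13606 + 15932)*(30337 + 4*52) = 2326*(30337 + 208) = 2326*30545 = 71047670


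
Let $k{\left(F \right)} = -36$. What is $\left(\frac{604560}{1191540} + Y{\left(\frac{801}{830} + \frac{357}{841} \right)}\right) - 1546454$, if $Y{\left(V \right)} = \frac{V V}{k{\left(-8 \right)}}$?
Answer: $- \frac{59855273873479927225051}{38704863795172400} \approx -1.5465 \cdot 10^{6}$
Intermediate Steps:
$Y{\left(V \right)} = - \frac{V^{2}}{36}$ ($Y{\left(V \right)} = \frac{V V}{-36} = V^{2} \left(- \frac{1}{36}\right) = - \frac{V^{2}}{36}$)
$\left(\frac{604560}{1191540} + Y{\left(\frac{801}{830} + \frac{357}{841} \right)}\right) - 1546454 = \left(\frac{604560}{1191540} - \frac{\left(\frac{801}{830} + \frac{357}{841}\right)^{2}}{36}\right) - 1546454 = \left(604560 \cdot \frac{1}{1191540} - \frac{\left(801 \cdot \frac{1}{830} + 357 \cdot \frac{1}{841}\right)^{2}}{36}\right) - 1546454 = \left(\frac{10076}{19859} - \frac{\left(\frac{801}{830} + \frac{357}{841}\right)^{2}}{36}\right) - 1546454 = \left(\frac{10076}{19859} - \frac{\left(\frac{969951}{698030}\right)^{2}}{36}\right) - 1546454 = \left(\frac{10076}{19859} - \frac{104533882489}{1948983523600}\right) - 1546454 = \frac{17562019611444549}{38704863795172400} - 1546454 = - \frac{59855273873479927225051}{38704863795172400}$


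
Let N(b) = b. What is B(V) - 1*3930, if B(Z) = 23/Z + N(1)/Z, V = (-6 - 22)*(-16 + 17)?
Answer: -27516/7 ≈ -3930.9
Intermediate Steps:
V = -28 (V = -28*1 = -28)
B(Z) = 24/Z (B(Z) = 23/Z + 1/Z = 24/Z)
B(V) - 1*3930 = 24/(-28) - 1*3930 = 24*(-1/28) - 3930 = -6/7 - 3930 = -27516/7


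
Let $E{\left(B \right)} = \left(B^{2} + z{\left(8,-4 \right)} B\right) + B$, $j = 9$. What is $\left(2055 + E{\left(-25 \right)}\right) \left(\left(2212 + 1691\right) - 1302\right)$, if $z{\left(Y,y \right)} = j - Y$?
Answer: $6840630$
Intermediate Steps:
$z{\left(Y,y \right)} = 9 - Y$
$E{\left(B \right)} = B^{2} + 2 B$ ($E{\left(B \right)} = \left(B^{2} + \left(9 - 8\right) B\right) + B = \left(B^{2} + 1 B\right) + B = \left(B^{2} + B\right) + B = \left(B + B^{2}\right) + B = B^{2} + 2 B$)
$\left(2055 + E{\left(-25 \right)}\right) \left(\left(2212 + 1691\right) - 1302\right) = \left(2055 - 25 \left(2 - 25\right)\right) \left(\left(2212 + 1691\right) - 1302\right) = \left(2055 - -575\right) \left(3903 - 1302\right) = \left(2055 + 575\right) 2601 = 2630 \cdot 2601 = 6840630$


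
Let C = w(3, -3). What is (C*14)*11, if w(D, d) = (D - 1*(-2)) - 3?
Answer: 308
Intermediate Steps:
w(D, d) = -1 + D (w(D, d) = (D + 2) - 3 = (2 + D) - 3 = -1 + D)
C = 2 (C = -1 + 3 = 2)
(C*14)*11 = (2*14)*11 = 28*11 = 308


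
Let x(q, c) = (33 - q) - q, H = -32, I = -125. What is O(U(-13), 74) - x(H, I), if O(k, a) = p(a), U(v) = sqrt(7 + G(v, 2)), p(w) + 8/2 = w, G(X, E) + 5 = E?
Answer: -27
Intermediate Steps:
G(X, E) = -5 + E
p(w) = -4 + w
U(v) = 2 (U(v) = sqrt(7 + (-5 + 2)) = sqrt(7 - 3) = sqrt(4) = 2)
O(k, a) = -4 + a
x(q, c) = 33 - 2*q
O(U(-13), 74) - x(H, I) = (-4 + 74) - (33 - 2*(-32)) = 70 - (33 + 64) = 70 - 1*97 = 70 - 97 = -27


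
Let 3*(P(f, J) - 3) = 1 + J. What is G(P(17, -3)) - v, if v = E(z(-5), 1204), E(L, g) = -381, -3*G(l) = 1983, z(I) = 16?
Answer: -280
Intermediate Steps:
P(f, J) = 10/3 + J/3 (P(f, J) = 3 + (1 + J)/3 = 3 + (⅓ + J/3) = 10/3 + J/3)
G(l) = -661 (G(l) = -⅓*1983 = -661)
v = -381
G(P(17, -3)) - v = -661 - 1*(-381) = -661 + 381 = -280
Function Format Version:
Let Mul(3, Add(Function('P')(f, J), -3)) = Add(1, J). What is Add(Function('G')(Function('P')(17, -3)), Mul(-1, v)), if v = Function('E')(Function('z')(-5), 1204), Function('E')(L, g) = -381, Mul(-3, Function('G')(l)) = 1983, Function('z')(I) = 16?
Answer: -280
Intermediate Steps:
Function('P')(f, J) = Add(Rational(10, 3), Mul(Rational(1, 3), J)) (Function('P')(f, J) = Add(3, Mul(Rational(1, 3), Add(1, J))) = Add(3, Add(Rational(1, 3), Mul(Rational(1, 3), J))) = Add(Rational(10, 3), Mul(Rational(1, 3), J)))
Function('G')(l) = -661 (Function('G')(l) = Mul(Rational(-1, 3), 1983) = -661)
v = -381
Add(Function('G')(Function('P')(17, -3)), Mul(-1, v)) = Add(-661, Mul(-1, -381)) = Add(-661, 381) = -280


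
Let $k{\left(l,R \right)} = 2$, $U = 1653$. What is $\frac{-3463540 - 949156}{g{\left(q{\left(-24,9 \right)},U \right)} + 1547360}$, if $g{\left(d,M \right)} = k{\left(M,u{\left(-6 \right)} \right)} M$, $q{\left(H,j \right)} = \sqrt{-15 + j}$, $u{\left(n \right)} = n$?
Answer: $- \frac{2206348}{775333} \approx -2.8457$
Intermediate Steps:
$g{\left(d,M \right)} = 2 M$
$\frac{-3463540 - 949156}{g{\left(q{\left(-24,9 \right)},U \right)} + 1547360} = \frac{-3463540 - 949156}{2 \cdot 1653 + 1547360} = - \frac{4412696}{3306 + 1547360} = - \frac{4412696}{1550666} = \left(-4412696\right) \frac{1}{1550666} = - \frac{2206348}{775333}$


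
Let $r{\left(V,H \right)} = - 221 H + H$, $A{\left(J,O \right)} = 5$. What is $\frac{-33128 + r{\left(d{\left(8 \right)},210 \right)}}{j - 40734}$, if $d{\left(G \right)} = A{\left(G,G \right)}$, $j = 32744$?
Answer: $\frac{39664}{3995} \approx 9.9284$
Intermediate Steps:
$d{\left(G \right)} = 5$
$r{\left(V,H \right)} = - 220 H$
$\frac{-33128 + r{\left(d{\left(8 \right)},210 \right)}}{j - 40734} = \frac{-33128 - 46200}{32744 - 40734} = \frac{-33128 - 46200}{-7990} = \left(-79328\right) \left(- \frac{1}{7990}\right) = \frac{39664}{3995}$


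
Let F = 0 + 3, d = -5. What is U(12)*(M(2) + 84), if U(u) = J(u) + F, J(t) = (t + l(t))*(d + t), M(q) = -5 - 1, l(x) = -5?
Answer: 4056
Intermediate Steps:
M(q) = -6
F = 3
J(t) = (-5 + t)² (J(t) = (t - 5)*(-5 + t) = (-5 + t)*(-5 + t) = (-5 + t)²)
U(u) = 28 + u² - 10*u (U(u) = (25 + u² - 10*u) + 3 = 28 + u² - 10*u)
U(12)*(M(2) + 84) = (28 + 12² - 10*12)*(-6 + 84) = (28 + 144 - 120)*78 = 52*78 = 4056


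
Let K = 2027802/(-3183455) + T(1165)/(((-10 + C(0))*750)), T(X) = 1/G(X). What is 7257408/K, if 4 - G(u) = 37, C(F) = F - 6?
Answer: -166346148849408000/14600116519 ≈ -1.1393e+7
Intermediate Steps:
C(F) = -6 + F
G(u) = -33 (G(u) = 4 - 1*37 = 4 - 37 = -33)
T(X) = -1/33 (T(X) = 1/(-33) = -1/33)
K = -14600116519/22920876000 (K = 2027802/(-3183455) - 1/(750*(-10 + (-6 + 0)))/33 = 2027802*(-1/3183455) - 1/(750*(-10 - 6))/33 = -2027802/3183455 - 1/(33*((-16*750))) = -2027802/3183455 - 1/33/(-12000) = -2027802/3183455 - 1/33*(-1/12000) = -2027802/3183455 + 1/396000 = -14600116519/22920876000 ≈ -0.63698)
7257408/K = 7257408/(-14600116519/22920876000) = 7257408*(-22920876000/14600116519) = -166346148849408000/14600116519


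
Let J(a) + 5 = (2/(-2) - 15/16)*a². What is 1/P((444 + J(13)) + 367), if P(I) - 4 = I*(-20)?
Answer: -4/38269 ≈ -0.00010452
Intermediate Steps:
J(a) = -5 - 31*a²/16 (J(a) = -5 + (2/(-2) - 15/16)*a² = -5 + (2*(-½) - 15*1/16)*a² = -5 + (-1 - 15/16)*a² = -5 - 31*a²/16)
P(I) = 4 - 20*I (P(I) = 4 + I*(-20) = 4 - 20*I)
1/P((444 + J(13)) + 367) = 1/(4 - 20*((444 + (-5 - 31/16*13²)) + 367)) = 1/(4 - 20*((444 + (-5 - 31/16*169)) + 367)) = 1/(4 - 20*((444 + (-5 - 5239/16)) + 367)) = 1/(4 - 20*((444 - 5319/16) + 367)) = 1/(4 - 20*(1785/16 + 367)) = 1/(4 - 20*7657/16) = 1/(4 - 38285/4) = 1/(-38269/4) = -4/38269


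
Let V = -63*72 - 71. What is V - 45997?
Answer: -50604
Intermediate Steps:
V = -4607 (V = -4536 - 71 = -4607)
V - 45997 = -4607 - 45997 = -50604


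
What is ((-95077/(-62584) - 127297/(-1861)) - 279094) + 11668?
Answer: -31138648033279/116468824 ≈ -2.6736e+5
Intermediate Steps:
((-95077/(-62584) - 127297/(-1861)) - 279094) + 11668 = ((-95077*(-1/62584) - 127297*(-1/1861)) - 279094) + 11668 = ((95077/62584 + 127297/1861) - 279094) + 11668 = (8143693745/116468824 - 279094) + 11668 = -32497606271711/116468824 + 11668 = -31138648033279/116468824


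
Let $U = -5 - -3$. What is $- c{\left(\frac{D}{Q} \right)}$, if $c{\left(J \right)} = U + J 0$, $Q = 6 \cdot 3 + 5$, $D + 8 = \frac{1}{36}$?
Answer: $2$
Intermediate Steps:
$D = - \frac{287}{36}$ ($D = -8 + \frac{1}{36} = - \frac{287}{36} \approx -7.9722$)
$Q = 23$ ($Q = 18 + 5 = 23$)
$U = -2$ ($U = -5 + 3 = -2$)
$c{\left(J \right)} = -2$ ($c{\left(J \right)} = -2 + J 0 = -2 + 0 = -2$)
$- c{\left(\frac{D}{Q} \right)} = \left(-1\right) \left(-2\right) = 2$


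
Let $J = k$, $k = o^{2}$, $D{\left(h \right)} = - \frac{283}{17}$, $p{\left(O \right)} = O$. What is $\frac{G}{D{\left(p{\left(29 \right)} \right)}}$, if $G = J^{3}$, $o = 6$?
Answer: $- \frac{793152}{283} \approx -2802.7$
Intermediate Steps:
$D{\left(h \right)} = - \frac{283}{17}$ ($D{\left(h \right)} = \left(-283\right) \frac{1}{17} = - \frac{283}{17}$)
$k = 36$ ($k = 6^{2} = 36$)
$J = 36$
$G = 46656$ ($G = 36^{3} = 46656$)
$\frac{G}{D{\left(p{\left(29 \right)} \right)}} = \frac{46656}{- \frac{283}{17}} = 46656 \left(- \frac{17}{283}\right) = - \frac{793152}{283}$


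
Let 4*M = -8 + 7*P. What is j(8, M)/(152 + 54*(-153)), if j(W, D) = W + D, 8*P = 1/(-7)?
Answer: -191/259520 ≈ -0.00073597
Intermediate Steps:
P = -1/56 (P = (⅛)/(-7) = (⅛)*(-⅐) = -1/56 ≈ -0.017857)
M = -65/32 (M = (-8 + 7*(-1/56))/4 = (-8 - ⅛)/4 = (¼)*(-65/8) = -65/32 ≈ -2.0313)
j(W, D) = D + W
j(8, M)/(152 + 54*(-153)) = (-65/32 + 8)/(152 + 54*(-153)) = 191/(32*(152 - 8262)) = (191/32)/(-8110) = (191/32)*(-1/8110) = -191/259520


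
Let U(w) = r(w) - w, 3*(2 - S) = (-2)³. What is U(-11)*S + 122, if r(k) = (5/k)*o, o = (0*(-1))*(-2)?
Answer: 520/3 ≈ 173.33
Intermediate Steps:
o = 0 (o = 0*(-2) = 0)
r(k) = 0 (r(k) = (5/k)*0 = 0)
S = 14/3 (S = 2 - ⅓*(-2)³ = 2 - ⅓*(-8) = 2 + 8/3 = 14/3 ≈ 4.6667)
U(w) = -w (U(w) = 0 - w = -w)
U(-11)*S + 122 = -1*(-11)*(14/3) + 122 = 11*(14/3) + 122 = 154/3 + 122 = 520/3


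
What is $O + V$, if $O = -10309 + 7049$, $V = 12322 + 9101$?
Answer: $18163$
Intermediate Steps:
$V = 21423$
$O = -3260$
$O + V = -3260 + 21423 = 18163$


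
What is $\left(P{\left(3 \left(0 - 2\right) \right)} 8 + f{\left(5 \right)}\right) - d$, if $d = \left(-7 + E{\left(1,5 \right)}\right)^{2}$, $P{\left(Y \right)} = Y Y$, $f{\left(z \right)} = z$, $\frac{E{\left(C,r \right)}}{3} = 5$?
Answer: $229$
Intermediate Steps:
$E{\left(C,r \right)} = 15$ ($E{\left(C,r \right)} = 3 \cdot 5 = 15$)
$P{\left(Y \right)} = Y^{2}$
$d = 64$ ($d = \left(-7 + 15\right)^{2} = 8^{2} = 64$)
$\left(P{\left(3 \left(0 - 2\right) \right)} 8 + f{\left(5 \right)}\right) - d = \left(\left(3 \left(0 - 2\right)\right)^{2} \cdot 8 + 5\right) - 64 = \left(\left(3 \left(-2\right)\right)^{2} \cdot 8 + 5\right) - 64 = \left(\left(-6\right)^{2} \cdot 8 + 5\right) - 64 = \left(36 \cdot 8 + 5\right) - 64 = \left(288 + 5\right) - 64 = 293 - 64 = 229$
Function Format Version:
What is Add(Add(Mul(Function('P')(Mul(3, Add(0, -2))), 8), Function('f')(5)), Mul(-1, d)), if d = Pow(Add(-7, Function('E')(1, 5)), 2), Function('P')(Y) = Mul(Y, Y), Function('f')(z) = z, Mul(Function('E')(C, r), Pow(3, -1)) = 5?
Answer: 229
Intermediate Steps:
Function('E')(C, r) = 15 (Function('E')(C, r) = Mul(3, 5) = 15)
Function('P')(Y) = Pow(Y, 2)
d = 64 (d = Pow(Add(-7, 15), 2) = Pow(8, 2) = 64)
Add(Add(Mul(Function('P')(Mul(3, Add(0, -2))), 8), Function('f')(5)), Mul(-1, d)) = Add(Add(Mul(Pow(Mul(3, Add(0, -2)), 2), 8), 5), Mul(-1, 64)) = Add(Add(Mul(Pow(Mul(3, -2), 2), 8), 5), -64) = Add(Add(Mul(Pow(-6, 2), 8), 5), -64) = Add(Add(Mul(36, 8), 5), -64) = Add(Add(288, 5), -64) = Add(293, -64) = 229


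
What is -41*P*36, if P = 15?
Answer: -22140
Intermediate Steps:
-41*P*36 = -41*15*36 = -615*36 = -22140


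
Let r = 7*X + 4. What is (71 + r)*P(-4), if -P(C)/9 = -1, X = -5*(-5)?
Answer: 2250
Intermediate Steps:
X = 25
P(C) = 9 (P(C) = -9*(-1) = 9)
r = 179 (r = 7*25 + 4 = 175 + 4 = 179)
(71 + r)*P(-4) = (71 + 179)*9 = 250*9 = 2250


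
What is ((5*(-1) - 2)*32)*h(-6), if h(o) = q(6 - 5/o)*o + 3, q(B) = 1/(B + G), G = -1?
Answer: -2208/5 ≈ -441.60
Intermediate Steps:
q(B) = 1/(-1 + B) (q(B) = 1/(B - 1) = 1/(-1 + B))
h(o) = 3 + o/(5 - 5/o) (h(o) = o/(-1 + (6 - 5/o)) + 3 = o/(5 - 5/o) + 3 = 3 + o/(5 - 5/o))
((5*(-1) - 2)*32)*h(-6) = ((5*(-1) - 2)*32)*((-15 + (-6)**2 + 15*(-6))/(5*(-1 - 6))) = ((-5 - 2)*32)*((1/5)*(-15 + 36 - 90)/(-7)) = (-7*32)*((1/5)*(-1/7)*(-69)) = -224*69/35 = -2208/5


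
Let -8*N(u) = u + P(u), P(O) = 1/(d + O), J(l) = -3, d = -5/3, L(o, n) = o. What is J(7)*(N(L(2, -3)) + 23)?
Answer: -537/8 ≈ -67.125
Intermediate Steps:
d = -5/3 (d = -5*⅓ = -5/3 ≈ -1.6667)
P(O) = 1/(-5/3 + O)
N(u) = -3/(8*(-5 + 3*u)) - u/8 (N(u) = -(u + 3/(-5 + 3*u))/8 = -3/(8*(-5 + 3*u)) - u/8)
J(7)*(N(L(2, -3)) + 23) = -3*((-3 - 1*2*(-5 + 3*2))/(8*(-5 + 3*2)) + 23) = -3*((-3 - 1*2*(-5 + 6))/(8*(-5 + 6)) + 23) = -3*((⅛)*(-3 - 1*2*1)/1 + 23) = -3*((⅛)*1*(-3 - 2) + 23) = -3*((⅛)*1*(-5) + 23) = -3*(-5/8 + 23) = -3*179/8 = -537/8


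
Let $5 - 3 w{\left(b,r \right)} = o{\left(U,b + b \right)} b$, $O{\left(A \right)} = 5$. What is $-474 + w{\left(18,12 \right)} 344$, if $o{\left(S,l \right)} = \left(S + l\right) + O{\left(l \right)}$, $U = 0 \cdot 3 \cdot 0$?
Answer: $- \frac{253574}{3} \approx -84525.0$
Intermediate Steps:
$U = 0$ ($U = 0 \cdot 0 = 0$)
$o{\left(S,l \right)} = 5 + S + l$ ($o{\left(S,l \right)} = \left(S + l\right) + 5 = 5 + S + l$)
$w{\left(b,r \right)} = \frac{5}{3} - \frac{b \left(5 + 2 b\right)}{3}$ ($w{\left(b,r \right)} = \frac{5}{3} - \frac{\left(5 + 0 + \left(b + b\right)\right) b}{3} = \frac{5}{3} - \frac{\left(5 + 0 + 2 b\right) b}{3} = \frac{5}{3} - \frac{\left(5 + 2 b\right) b}{3} = \frac{5}{3} - \frac{b \left(5 + 2 b\right)}{3}$)
$-474 + w{\left(18,12 \right)} 344 = -474 + \left(\frac{5}{3} - 6 \left(5 + 2 \cdot 18\right)\right) 344 = -474 + \left(\frac{5}{3} - 6 \left(5 + 36\right)\right) 344 = -474 + \left(\frac{5}{3} - 6 \cdot 41\right) 344 = -474 + \left(\frac{5}{3} - 246\right) 344 = -474 - \frac{252152}{3} = - \frac{253574}{3}$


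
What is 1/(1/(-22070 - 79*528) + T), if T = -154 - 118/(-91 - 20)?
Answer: -7079802/1082763343 ≈ -0.0065386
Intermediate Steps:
T = -16976/111 (T = -154 - 118/(-111) = -154 - 118*(-1/111) = -154 + 118/111 = -16976/111 ≈ -152.94)
1/(1/(-22070 - 79*528) + T) = 1/(1/(-22070 - 79*528) - 16976/111) = 1/(1/(-22070 - 41712) - 16976/111) = 1/(1/(-63782) - 16976/111) = 1/(-1/63782 - 16976/111) = 1/(-1082763343/7079802) = -7079802/1082763343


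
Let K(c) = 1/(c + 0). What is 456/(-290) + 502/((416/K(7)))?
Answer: -295573/211120 ≈ -1.4000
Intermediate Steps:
K(c) = 1/c
456/(-290) + 502/((416/K(7))) = 456/(-290) + 502/((416/(1/7))) = 456*(-1/290) + 502/((416/(⅐))) = -228/145 + 502/((416*7)) = -228/145 + 502/2912 = -228/145 + 502*(1/2912) = -228/145 + 251/1456 = -295573/211120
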